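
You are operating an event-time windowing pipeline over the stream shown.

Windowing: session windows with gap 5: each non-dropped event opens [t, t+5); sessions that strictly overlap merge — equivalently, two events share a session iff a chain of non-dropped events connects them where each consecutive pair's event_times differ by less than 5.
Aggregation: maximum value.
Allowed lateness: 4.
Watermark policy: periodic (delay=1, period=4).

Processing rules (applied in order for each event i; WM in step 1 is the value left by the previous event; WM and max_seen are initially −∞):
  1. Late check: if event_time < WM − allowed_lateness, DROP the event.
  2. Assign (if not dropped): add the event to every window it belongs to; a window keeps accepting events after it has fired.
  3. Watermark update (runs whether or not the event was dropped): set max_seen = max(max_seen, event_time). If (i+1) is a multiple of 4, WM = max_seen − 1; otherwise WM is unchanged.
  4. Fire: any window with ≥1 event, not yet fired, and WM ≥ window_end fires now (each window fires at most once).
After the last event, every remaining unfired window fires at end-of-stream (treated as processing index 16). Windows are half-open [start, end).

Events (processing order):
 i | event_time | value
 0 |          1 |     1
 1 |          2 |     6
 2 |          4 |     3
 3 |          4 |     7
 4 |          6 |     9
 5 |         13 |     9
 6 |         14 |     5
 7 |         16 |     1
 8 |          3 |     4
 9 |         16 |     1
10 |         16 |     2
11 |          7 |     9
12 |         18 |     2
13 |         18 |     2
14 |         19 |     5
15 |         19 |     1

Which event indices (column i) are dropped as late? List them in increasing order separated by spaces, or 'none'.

i=0 t=1 v=1: → [1,6); WM=−∞
i=1 t=2 v=6: → [1,7); WM=−∞
i=2 t=4 v=3: → [1,9); WM=−∞
i=3 t=4 v=7: → [1,9); WM=3
i=4 t=6 v=9: → [1,11); WM=3
i=5 t=13 v=9: → [13,18); WM=3
i=6 t=14 v=5: → [13,19); WM=3
i=7 t=16 v=1: → [13,21); WM=15
i=8 t=3 v=4: DROP (t<15-4); WM=15
i=9 t=16 v=1: → [13,21); WM=15
i=10 t=16 v=2: → [13,21); WM=15
i=11 t=7 v=9: DROP (t<15-4); WM=15
i=12 t=18 v=2: → [13,23); WM=15
i=13 t=18 v=2: → [13,23); WM=15
i=14 t=19 v=5: → [13,24); WM=15
i=15 t=19 v=1: → [13,24); WM=18

8 11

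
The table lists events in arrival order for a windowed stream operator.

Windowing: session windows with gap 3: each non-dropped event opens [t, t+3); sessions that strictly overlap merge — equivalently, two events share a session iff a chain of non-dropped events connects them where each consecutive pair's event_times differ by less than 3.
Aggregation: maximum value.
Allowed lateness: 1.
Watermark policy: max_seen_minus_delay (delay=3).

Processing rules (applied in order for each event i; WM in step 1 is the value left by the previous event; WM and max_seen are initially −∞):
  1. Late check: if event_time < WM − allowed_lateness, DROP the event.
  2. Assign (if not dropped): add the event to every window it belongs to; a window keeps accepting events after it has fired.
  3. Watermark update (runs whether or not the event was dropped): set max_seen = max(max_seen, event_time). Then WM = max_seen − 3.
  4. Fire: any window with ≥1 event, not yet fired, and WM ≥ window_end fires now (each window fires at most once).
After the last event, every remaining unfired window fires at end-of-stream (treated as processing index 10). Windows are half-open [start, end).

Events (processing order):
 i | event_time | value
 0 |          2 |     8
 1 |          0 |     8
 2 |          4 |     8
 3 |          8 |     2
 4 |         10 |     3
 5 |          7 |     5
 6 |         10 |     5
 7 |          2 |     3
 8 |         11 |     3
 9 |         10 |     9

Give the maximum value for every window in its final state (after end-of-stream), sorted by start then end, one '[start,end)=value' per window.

[0,7)=8 [7,14)=9

i=0 t=2 v=8: → [2,5); WM=-1
i=1 t=0 v=8: → [0,5); WM=-1
i=2 t=4 v=8: → [0,7); WM=1
i=3 t=8 v=2: → [8,11); WM=5
i=4 t=10 v=3: → [8,13); WM=7
i=5 t=7 v=5: → [7,13); WM=7
i=6 t=10 v=5: → [7,13); WM=7
i=7 t=2 v=3: DROP (t<7-1); WM=7
i=8 t=11 v=3: → [7,14); WM=8
i=9 t=10 v=9: → [7,14); WM=8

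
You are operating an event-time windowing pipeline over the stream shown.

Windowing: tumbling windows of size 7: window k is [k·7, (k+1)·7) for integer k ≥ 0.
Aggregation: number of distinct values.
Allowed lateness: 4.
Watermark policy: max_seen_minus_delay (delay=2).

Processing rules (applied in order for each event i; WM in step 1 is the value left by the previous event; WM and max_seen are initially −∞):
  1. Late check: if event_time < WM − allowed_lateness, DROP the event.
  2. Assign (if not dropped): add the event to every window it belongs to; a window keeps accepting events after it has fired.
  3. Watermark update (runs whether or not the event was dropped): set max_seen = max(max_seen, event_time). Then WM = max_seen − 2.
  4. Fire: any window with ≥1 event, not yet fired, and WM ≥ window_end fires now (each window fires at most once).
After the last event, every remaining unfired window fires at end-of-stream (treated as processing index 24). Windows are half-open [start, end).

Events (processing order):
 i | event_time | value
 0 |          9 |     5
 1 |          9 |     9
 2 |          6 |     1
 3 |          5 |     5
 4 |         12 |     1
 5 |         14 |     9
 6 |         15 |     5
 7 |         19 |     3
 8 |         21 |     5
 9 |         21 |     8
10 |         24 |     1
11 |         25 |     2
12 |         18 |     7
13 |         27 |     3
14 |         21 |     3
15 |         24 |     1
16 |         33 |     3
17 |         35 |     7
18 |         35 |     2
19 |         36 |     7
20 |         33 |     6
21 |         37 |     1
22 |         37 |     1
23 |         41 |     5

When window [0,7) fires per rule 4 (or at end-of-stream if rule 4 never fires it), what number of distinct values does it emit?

i=0 t=9 v=5: → [7,14); WM=7
i=1 t=9 v=9: → [7,14); WM=7
i=2 t=6 v=1: → [0,7); WM=7; [0,7) fires=1
i=3 t=5 v=5: → [0,7); WM=7
i=4 t=12 v=1: → [7,14); WM=10
i=5 t=14 v=9: → [14,21); WM=12
i=6 t=15 v=5: → [14,21); WM=13
i=7 t=19 v=3: → [14,21); WM=17; [7,14) fires=3
i=8 t=21 v=5: → [21,28); WM=19
i=9 t=21 v=8: → [21,28); WM=19
i=10 t=24 v=1: → [21,28); WM=22; [14,21) fires=3
i=11 t=25 v=2: → [21,28); WM=23
i=12 t=18 v=7: DROP (t<23-4); WM=23
i=13 t=27 v=3: → [21,28); WM=25
i=14 t=21 v=3: → [21,28); WM=25
i=15 t=24 v=1: → [21,28); WM=25
i=16 t=33 v=3: → [28,35); WM=31; [21,28) fires=5
i=17 t=35 v=7: → [35,42); WM=33
i=18 t=35 v=2: → [35,42); WM=33
i=19 t=36 v=7: → [35,42); WM=34
i=20 t=33 v=6: → [28,35); WM=34
i=21 t=37 v=1: → [35,42); WM=35; [28,35) fires=2
i=22 t=37 v=1: → [35,42); WM=35
i=23 t=41 v=5: → [35,42); WM=39

1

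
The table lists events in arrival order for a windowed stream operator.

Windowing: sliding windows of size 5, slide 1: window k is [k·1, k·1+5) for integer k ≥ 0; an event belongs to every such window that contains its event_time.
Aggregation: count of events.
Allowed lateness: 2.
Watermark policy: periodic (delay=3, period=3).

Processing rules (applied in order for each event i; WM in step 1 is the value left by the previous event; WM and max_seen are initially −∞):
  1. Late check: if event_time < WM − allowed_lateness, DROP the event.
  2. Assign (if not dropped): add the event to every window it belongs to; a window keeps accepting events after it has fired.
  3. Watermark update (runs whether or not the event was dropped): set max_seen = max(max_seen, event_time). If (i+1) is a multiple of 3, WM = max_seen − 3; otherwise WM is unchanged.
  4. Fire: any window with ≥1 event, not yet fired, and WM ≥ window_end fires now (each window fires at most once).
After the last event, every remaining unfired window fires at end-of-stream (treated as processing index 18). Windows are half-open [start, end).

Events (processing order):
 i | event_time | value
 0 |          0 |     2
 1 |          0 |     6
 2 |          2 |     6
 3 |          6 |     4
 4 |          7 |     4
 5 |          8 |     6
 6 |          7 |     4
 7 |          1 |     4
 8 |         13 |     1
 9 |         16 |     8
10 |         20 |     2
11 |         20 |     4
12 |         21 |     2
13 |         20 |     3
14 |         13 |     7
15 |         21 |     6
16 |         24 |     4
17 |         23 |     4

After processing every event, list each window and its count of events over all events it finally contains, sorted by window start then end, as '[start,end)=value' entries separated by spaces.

[0,5)=3 [1,6)=1 [2,7)=2 [3,8)=3 [4,9)=4 [5,10)=4 [6,11)=4 [7,12)=3 [8,13)=1 [9,14)=1 [10,15)=1 [11,16)=1 [12,17)=2 [13,18)=2 [14,19)=1 [15,20)=1 [16,21)=4 [17,22)=5 [18,23)=5 [19,24)=6 [20,25)=7 [21,26)=4 [22,27)=2 [23,28)=2 [24,29)=1

i=0 t=0 v=2: → [0,5); WM=−∞
i=1 t=0 v=6: → [0,5); WM=−∞
i=2 t=2 v=6: → [2,7),[1,6),[0,5); WM=-1
i=3 t=6 v=4: → [6,11),[5,10),[4,9),[3,8),[2,7); WM=-1
i=4 t=7 v=4: → [7,12),[6,11),[5,10),[4,9),[3,8); WM=-1
i=5 t=8 v=6: → [8,13),[7,12),[6,11),[5,10),[4,9); WM=5; [0,5) fires=3
i=6 t=7 v=4: → [7,12),[6,11),[5,10),[4,9),[3,8); WM=5
i=7 t=1 v=4: DROP (t<5-2); WM=5
i=8 t=13 v=1: → [13,18),[12,17),[11,16),[10,15),[9,14); WM=10; [1,6) fires=1 [2,7) fires=2 [3,8) fires=3 [4,9) fires=4 [5,10) fires=4
i=9 t=16 v=8: → [16,21),[15,20),[14,19),[13,18),[12,17); WM=10
i=10 t=20 v=2: → [20,25),[19,24),[18,23),[17,22),[16,21); WM=10
i=11 t=20 v=4: → [20,25),[19,24),[18,23),[17,22),[16,21); WM=17; [6,11) fires=4 [7,12) fires=3 [8,13) fires=1 [9,14) fires=1 [10,15) fires=1 [11,16) fires=1 [12,17) fires=2
i=12 t=21 v=2: → [21,26),[20,25),[19,24),[18,23),[17,22); WM=17
i=13 t=20 v=3: → [20,25),[19,24),[18,23),[17,22),[16,21); WM=17
i=14 t=13 v=7: DROP (t<17-2); WM=18; [13,18) fires=2
i=15 t=21 v=6: → [21,26),[20,25),[19,24),[18,23),[17,22); WM=18
i=16 t=24 v=4: → [24,29),[23,28),[22,27),[21,26),[20,25); WM=18
i=17 t=23 v=4: → [23,28),[22,27),[21,26),[20,25),[19,24); WM=21; [14,19) fires=1 [15,20) fires=1 [16,21) fires=4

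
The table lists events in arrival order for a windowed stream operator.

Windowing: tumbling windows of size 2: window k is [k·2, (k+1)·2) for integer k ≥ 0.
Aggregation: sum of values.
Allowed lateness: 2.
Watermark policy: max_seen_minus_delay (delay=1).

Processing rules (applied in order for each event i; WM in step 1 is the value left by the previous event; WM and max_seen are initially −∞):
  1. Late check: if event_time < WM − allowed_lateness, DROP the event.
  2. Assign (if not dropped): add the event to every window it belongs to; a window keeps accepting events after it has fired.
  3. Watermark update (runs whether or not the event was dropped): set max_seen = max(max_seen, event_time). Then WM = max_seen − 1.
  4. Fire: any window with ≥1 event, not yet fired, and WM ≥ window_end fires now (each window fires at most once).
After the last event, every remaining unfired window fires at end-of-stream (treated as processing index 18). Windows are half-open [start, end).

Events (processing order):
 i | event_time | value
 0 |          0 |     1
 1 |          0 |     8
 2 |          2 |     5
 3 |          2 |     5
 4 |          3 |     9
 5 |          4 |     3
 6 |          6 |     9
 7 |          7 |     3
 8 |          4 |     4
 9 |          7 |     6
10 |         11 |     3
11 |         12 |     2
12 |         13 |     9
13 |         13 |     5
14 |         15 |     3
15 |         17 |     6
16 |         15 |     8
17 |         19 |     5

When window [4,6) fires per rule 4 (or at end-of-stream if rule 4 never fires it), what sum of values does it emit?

3

i=0 t=0 v=1: → [0,2); WM=-1
i=1 t=0 v=8: → [0,2); WM=-1
i=2 t=2 v=5: → [2,4); WM=1
i=3 t=2 v=5: → [2,4); WM=1
i=4 t=3 v=9: → [2,4); WM=2; [0,2) fires=9
i=5 t=4 v=3: → [4,6); WM=3
i=6 t=6 v=9: → [6,8); WM=5; [2,4) fires=19
i=7 t=7 v=3: → [6,8); WM=6; [4,6) fires=3
i=8 t=4 v=4: → [4,6); WM=6
i=9 t=7 v=6: → [6,8); WM=6
i=10 t=11 v=3: → [10,12); WM=10; [6,8) fires=18
i=11 t=12 v=2: → [12,14); WM=11
i=12 t=13 v=9: → [12,14); WM=12; [10,12) fires=3
i=13 t=13 v=5: → [12,14); WM=12
i=14 t=15 v=3: → [14,16); WM=14; [12,14) fires=16
i=15 t=17 v=6: → [16,18); WM=16; [14,16) fires=3
i=16 t=15 v=8: → [14,16); WM=16
i=17 t=19 v=5: → [18,20); WM=18; [16,18) fires=6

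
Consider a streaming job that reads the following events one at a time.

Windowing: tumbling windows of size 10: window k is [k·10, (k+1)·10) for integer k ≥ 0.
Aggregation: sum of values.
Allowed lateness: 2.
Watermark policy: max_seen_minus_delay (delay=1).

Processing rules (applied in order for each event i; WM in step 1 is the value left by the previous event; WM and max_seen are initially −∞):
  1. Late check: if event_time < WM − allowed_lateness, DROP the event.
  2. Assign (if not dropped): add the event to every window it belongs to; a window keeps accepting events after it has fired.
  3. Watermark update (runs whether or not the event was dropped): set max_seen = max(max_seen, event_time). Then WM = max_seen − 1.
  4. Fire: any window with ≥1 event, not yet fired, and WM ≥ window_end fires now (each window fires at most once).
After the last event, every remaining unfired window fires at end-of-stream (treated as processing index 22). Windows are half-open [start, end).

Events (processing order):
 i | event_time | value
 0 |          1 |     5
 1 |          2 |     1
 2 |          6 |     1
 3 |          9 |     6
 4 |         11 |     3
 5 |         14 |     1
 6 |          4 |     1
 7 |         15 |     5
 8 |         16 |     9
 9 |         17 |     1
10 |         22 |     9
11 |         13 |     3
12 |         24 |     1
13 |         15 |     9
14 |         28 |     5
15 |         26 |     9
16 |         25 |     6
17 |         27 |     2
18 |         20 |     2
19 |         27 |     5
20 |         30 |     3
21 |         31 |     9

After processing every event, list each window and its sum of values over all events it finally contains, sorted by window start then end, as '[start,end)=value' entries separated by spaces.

[0,10)=13 [10,20)=19 [20,30)=37 [30,40)=12

i=0 t=1 v=5: → [0,10); WM=0
i=1 t=2 v=1: → [0,10); WM=1
i=2 t=6 v=1: → [0,10); WM=5
i=3 t=9 v=6: → [0,10); WM=8
i=4 t=11 v=3: → [10,20); WM=10; [0,10) fires=13
i=5 t=14 v=1: → [10,20); WM=13
i=6 t=4 v=1: DROP (t<13-2); WM=13
i=7 t=15 v=5: → [10,20); WM=14
i=8 t=16 v=9: → [10,20); WM=15
i=9 t=17 v=1: → [10,20); WM=16
i=10 t=22 v=9: → [20,30); WM=21; [10,20) fires=19
i=11 t=13 v=3: DROP (t<21-2); WM=21
i=12 t=24 v=1: → [20,30); WM=23
i=13 t=15 v=9: DROP (t<23-2); WM=23
i=14 t=28 v=5: → [20,30); WM=27
i=15 t=26 v=9: → [20,30); WM=27
i=16 t=25 v=6: → [20,30); WM=27
i=17 t=27 v=2: → [20,30); WM=27
i=18 t=20 v=2: DROP (t<27-2); WM=27
i=19 t=27 v=5: → [20,30); WM=27
i=20 t=30 v=3: → [30,40); WM=29
i=21 t=31 v=9: → [30,40); WM=30; [20,30) fires=37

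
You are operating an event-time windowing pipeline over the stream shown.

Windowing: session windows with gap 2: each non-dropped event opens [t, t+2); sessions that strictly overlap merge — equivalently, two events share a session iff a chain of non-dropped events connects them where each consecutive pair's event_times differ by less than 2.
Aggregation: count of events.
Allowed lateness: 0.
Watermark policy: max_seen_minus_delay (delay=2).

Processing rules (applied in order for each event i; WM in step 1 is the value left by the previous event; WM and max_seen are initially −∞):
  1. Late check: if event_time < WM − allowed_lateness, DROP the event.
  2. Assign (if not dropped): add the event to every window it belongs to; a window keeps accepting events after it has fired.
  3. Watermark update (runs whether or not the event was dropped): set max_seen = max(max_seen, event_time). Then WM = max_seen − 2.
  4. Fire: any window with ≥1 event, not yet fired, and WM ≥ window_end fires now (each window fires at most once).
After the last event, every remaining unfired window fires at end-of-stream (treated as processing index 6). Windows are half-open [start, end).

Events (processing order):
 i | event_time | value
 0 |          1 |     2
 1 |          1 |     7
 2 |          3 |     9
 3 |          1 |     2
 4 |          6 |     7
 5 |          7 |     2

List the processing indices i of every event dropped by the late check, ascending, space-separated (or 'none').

i=0 t=1 v=2: → [1,3); WM=-1
i=1 t=1 v=7: → [1,3); WM=-1
i=2 t=3 v=9: → [3,5); WM=1
i=3 t=1 v=2: → [1,3); WM=1
i=4 t=6 v=7: → [6,8); WM=4
i=5 t=7 v=2: → [6,9); WM=5

none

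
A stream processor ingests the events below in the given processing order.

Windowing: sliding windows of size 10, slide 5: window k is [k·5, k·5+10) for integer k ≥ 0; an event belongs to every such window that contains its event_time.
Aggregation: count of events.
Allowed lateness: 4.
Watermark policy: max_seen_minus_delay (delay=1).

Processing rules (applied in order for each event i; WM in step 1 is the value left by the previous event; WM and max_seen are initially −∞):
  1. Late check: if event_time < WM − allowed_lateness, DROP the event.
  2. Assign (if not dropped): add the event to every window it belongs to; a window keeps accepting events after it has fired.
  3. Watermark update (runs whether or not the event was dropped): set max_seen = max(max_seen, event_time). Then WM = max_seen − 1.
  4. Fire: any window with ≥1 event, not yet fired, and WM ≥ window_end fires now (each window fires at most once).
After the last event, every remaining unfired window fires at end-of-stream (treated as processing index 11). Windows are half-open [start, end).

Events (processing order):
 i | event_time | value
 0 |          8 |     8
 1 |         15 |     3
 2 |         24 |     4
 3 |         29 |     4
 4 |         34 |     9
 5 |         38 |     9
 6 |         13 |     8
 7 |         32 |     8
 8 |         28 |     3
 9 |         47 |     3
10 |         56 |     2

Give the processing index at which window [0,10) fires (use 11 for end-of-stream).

i=0 t=8 v=8: → [5,15),[0,10); WM=7
i=1 t=15 v=3: → [15,25),[10,20); WM=14; [0,10) fires=1
i=2 t=24 v=4: → [20,30),[15,25); WM=23; [5,15) fires=1 [10,20) fires=1
i=3 t=29 v=4: → [25,35),[20,30); WM=28; [15,25) fires=2
i=4 t=34 v=9: → [30,40),[25,35); WM=33; [20,30) fires=2
i=5 t=38 v=9: → [35,45),[30,40); WM=37; [25,35) fires=2
i=6 t=13 v=8: DROP (t<37-4); WM=37
i=7 t=32 v=8: DROP (t<37-4); WM=37
i=8 t=28 v=3: DROP (t<37-4); WM=37
i=9 t=47 v=3: → [45,55),[40,50); WM=46; [30,40) fires=2 [35,45) fires=1
i=10 t=56 v=2: → [55,65),[50,60); WM=55; [40,50) fires=1 [45,55) fires=1

1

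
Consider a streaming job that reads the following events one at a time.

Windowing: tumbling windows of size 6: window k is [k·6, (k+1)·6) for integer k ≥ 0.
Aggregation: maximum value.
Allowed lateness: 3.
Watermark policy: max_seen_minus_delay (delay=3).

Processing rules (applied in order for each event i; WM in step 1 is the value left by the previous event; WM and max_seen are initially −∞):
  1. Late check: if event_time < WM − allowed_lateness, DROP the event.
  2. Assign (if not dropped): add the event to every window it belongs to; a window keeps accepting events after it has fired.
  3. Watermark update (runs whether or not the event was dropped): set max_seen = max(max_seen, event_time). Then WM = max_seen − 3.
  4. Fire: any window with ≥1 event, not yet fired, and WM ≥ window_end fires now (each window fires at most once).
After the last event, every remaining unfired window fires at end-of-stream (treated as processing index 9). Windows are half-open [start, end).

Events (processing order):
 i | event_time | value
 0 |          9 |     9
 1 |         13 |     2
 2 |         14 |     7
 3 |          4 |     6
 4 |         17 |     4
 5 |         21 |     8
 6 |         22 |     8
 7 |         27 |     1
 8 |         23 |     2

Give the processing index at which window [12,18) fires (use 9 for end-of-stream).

5

i=0 t=9 v=9: → [6,12); WM=6
i=1 t=13 v=2: → [12,18); WM=10
i=2 t=14 v=7: → [12,18); WM=11
i=3 t=4 v=6: DROP (t<11-3); WM=11
i=4 t=17 v=4: → [12,18); WM=14; [6,12) fires=9
i=5 t=21 v=8: → [18,24); WM=18; [12,18) fires=7
i=6 t=22 v=8: → [18,24); WM=19
i=7 t=27 v=1: → [24,30); WM=24; [18,24) fires=8
i=8 t=23 v=2: → [18,24); WM=24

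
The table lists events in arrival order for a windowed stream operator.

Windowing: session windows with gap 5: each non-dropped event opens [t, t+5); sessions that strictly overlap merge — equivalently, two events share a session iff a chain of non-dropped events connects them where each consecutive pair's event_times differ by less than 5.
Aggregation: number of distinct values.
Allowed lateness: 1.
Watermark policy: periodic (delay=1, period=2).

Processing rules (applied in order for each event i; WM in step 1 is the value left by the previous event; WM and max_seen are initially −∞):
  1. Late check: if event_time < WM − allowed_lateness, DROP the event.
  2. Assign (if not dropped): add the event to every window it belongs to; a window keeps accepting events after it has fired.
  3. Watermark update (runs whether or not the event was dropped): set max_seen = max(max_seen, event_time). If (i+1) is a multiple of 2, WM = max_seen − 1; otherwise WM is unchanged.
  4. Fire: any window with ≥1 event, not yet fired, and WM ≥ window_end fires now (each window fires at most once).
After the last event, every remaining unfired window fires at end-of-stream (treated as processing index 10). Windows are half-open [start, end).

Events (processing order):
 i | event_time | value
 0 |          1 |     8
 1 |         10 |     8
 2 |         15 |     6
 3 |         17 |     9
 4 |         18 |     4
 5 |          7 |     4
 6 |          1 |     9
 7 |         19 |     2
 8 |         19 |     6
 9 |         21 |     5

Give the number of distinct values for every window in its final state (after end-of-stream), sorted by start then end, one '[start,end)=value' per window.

i=0 t=1 v=8: → [1,6); WM=−∞
i=1 t=10 v=8: → [10,15); WM=9
i=2 t=15 v=6: → [15,20); WM=9
i=3 t=17 v=9: → [15,22); WM=16
i=4 t=18 v=4: → [15,23); WM=16
i=5 t=7 v=4: DROP (t<16-1); WM=17
i=6 t=1 v=9: DROP (t<17-1); WM=17
i=7 t=19 v=2: → [15,24); WM=18
i=8 t=19 v=6: → [15,24); WM=18
i=9 t=21 v=5: → [15,26); WM=20

[1,6)=1 [10,15)=1 [15,26)=5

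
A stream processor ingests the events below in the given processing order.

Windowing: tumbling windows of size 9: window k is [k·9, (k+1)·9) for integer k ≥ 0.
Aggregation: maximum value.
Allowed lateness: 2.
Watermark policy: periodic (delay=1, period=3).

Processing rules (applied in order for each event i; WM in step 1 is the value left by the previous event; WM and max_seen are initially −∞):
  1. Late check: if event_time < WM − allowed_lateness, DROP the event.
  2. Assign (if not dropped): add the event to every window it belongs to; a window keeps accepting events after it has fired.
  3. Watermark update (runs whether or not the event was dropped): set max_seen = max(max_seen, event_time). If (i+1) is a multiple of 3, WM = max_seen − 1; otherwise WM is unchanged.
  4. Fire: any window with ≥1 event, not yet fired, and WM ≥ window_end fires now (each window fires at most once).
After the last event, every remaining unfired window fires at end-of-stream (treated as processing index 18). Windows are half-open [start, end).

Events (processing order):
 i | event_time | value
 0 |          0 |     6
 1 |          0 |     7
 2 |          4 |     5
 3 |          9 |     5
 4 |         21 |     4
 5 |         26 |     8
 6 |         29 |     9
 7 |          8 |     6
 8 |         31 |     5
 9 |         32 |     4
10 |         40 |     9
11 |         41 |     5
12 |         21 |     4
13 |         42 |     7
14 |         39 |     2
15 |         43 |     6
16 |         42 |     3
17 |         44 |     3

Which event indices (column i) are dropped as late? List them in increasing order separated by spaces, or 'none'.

7 12

i=0 t=0 v=6: → [0,9); WM=−∞
i=1 t=0 v=7: → [0,9); WM=−∞
i=2 t=4 v=5: → [0,9); WM=3
i=3 t=9 v=5: → [9,18); WM=3
i=4 t=21 v=4: → [18,27); WM=3
i=5 t=26 v=8: → [18,27); WM=25; [0,9) fires=7 [9,18) fires=5
i=6 t=29 v=9: → [27,36); WM=25
i=7 t=8 v=6: DROP (t<25-2); WM=25
i=8 t=31 v=5: → [27,36); WM=30; [18,27) fires=8
i=9 t=32 v=4: → [27,36); WM=30
i=10 t=40 v=9: → [36,45); WM=30
i=11 t=41 v=5: → [36,45); WM=40; [27,36) fires=9
i=12 t=21 v=4: DROP (t<40-2); WM=40
i=13 t=42 v=7: → [36,45); WM=40
i=14 t=39 v=2: → [36,45); WM=41
i=15 t=43 v=6: → [36,45); WM=41
i=16 t=42 v=3: → [36,45); WM=41
i=17 t=44 v=3: → [36,45); WM=43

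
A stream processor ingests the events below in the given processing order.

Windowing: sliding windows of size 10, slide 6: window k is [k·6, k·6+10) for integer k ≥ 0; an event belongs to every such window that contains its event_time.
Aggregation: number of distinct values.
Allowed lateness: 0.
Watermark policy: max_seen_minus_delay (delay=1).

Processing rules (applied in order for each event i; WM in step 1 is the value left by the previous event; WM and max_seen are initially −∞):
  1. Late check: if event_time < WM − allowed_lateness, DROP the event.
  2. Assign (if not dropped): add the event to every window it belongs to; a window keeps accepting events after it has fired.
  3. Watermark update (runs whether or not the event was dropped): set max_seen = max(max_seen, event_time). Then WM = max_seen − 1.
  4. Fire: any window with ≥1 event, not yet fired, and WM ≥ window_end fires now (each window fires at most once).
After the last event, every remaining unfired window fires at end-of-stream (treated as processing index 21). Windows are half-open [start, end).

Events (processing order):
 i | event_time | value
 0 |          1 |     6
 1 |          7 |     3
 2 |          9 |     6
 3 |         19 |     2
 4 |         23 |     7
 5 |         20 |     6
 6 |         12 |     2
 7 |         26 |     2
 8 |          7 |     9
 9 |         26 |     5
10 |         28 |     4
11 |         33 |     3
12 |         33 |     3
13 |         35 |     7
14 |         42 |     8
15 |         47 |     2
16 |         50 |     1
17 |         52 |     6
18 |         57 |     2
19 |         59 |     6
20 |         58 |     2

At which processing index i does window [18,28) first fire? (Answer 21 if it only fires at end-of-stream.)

i=0 t=1 v=6: → [0,10); WM=0
i=1 t=7 v=3: → [6,16),[0,10); WM=6
i=2 t=9 v=6: → [6,16),[0,10); WM=8
i=3 t=19 v=2: → [18,28),[12,22); WM=18; [0,10) fires=2 [6,16) fires=2
i=4 t=23 v=7: → [18,28); WM=22; [12,22) fires=1
i=5 t=20 v=6: DROP (t<22-0); WM=22
i=6 t=12 v=2: DROP (t<22-0); WM=22
i=7 t=26 v=2: → [24,34),[18,28); WM=25
i=8 t=7 v=9: DROP (t<25-0); WM=25
i=9 t=26 v=5: → [24,34),[18,28); WM=25
i=10 t=28 v=4: → [24,34); WM=27
i=11 t=33 v=3: → [30,40),[24,34); WM=32; [18,28) fires=3
i=12 t=33 v=3: → [30,40),[24,34); WM=32
i=13 t=35 v=7: → [30,40); WM=34; [24,34) fires=4
i=14 t=42 v=8: → [42,52),[36,46); WM=41; [30,40) fires=2
i=15 t=47 v=2: → [42,52); WM=46; [36,46) fires=1
i=16 t=50 v=1: → [48,58),[42,52); WM=49
i=17 t=52 v=6: → [48,58); WM=51
i=18 t=57 v=2: → [54,64),[48,58); WM=56; [42,52) fires=3
i=19 t=59 v=6: → [54,64); WM=58; [48,58) fires=3
i=20 t=58 v=2: → [54,64); WM=58

11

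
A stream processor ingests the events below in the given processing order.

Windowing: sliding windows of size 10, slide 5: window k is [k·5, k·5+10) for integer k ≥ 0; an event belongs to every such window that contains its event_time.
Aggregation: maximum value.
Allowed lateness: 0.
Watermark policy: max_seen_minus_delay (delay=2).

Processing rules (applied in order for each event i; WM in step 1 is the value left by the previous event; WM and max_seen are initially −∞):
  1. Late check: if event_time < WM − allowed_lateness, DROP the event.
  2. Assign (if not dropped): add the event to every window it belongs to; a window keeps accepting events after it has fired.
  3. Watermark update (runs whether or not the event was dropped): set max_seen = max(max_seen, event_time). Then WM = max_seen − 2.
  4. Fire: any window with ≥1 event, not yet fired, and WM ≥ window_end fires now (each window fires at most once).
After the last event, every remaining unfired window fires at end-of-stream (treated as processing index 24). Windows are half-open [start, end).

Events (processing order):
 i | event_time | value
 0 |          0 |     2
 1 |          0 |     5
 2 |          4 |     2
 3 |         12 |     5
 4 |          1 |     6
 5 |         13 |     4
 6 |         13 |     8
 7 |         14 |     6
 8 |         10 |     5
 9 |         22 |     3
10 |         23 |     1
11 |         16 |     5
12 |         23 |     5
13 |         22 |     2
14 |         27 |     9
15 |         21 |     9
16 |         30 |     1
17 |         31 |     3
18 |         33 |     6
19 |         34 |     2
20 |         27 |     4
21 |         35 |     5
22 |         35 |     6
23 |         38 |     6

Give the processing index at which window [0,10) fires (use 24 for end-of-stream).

i=0 t=0 v=2: → [0,10); WM=-2
i=1 t=0 v=5: → [0,10); WM=-2
i=2 t=4 v=2: → [0,10); WM=2
i=3 t=12 v=5: → [10,20),[5,15); WM=10; [0,10) fires=5
i=4 t=1 v=6: DROP (t<10-0); WM=10
i=5 t=13 v=4: → [10,20),[5,15); WM=11
i=6 t=13 v=8: → [10,20),[5,15); WM=11
i=7 t=14 v=6: → [10,20),[5,15); WM=12
i=8 t=10 v=5: DROP (t<12-0); WM=12
i=9 t=22 v=3: → [20,30),[15,25); WM=20; [5,15) fires=8 [10,20) fires=8
i=10 t=23 v=1: → [20,30),[15,25); WM=21
i=11 t=16 v=5: DROP (t<21-0); WM=21
i=12 t=23 v=5: → [20,30),[15,25); WM=21
i=13 t=22 v=2: → [20,30),[15,25); WM=21
i=14 t=27 v=9: → [25,35),[20,30); WM=25; [15,25) fires=5
i=15 t=21 v=9: DROP (t<25-0); WM=25
i=16 t=30 v=1: → [30,40),[25,35); WM=28
i=17 t=31 v=3: → [30,40),[25,35); WM=29
i=18 t=33 v=6: → [30,40),[25,35); WM=31; [20,30) fires=9
i=19 t=34 v=2: → [30,40),[25,35); WM=32
i=20 t=27 v=4: DROP (t<32-0); WM=32
i=21 t=35 v=5: → [35,45),[30,40); WM=33
i=22 t=35 v=6: → [35,45),[30,40); WM=33
i=23 t=38 v=6: → [35,45),[30,40); WM=36; [25,35) fires=9

3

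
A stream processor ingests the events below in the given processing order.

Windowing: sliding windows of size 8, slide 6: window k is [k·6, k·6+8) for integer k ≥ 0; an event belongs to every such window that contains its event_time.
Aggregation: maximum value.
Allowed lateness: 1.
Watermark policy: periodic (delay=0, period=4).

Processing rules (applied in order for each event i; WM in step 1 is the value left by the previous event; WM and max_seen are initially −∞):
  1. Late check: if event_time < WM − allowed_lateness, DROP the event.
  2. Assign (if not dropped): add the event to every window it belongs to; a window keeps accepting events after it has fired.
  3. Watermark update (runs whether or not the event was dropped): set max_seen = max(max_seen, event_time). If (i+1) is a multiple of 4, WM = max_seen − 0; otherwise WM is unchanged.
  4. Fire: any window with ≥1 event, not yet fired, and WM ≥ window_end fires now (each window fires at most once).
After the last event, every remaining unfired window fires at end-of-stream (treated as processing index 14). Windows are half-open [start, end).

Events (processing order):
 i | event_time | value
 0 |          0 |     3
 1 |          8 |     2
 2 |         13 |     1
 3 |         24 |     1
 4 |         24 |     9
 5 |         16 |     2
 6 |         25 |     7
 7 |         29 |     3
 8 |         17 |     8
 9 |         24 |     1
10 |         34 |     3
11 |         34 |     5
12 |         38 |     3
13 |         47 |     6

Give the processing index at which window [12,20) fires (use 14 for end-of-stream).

i=0 t=0 v=3: → [0,8); WM=−∞
i=1 t=8 v=2: → [6,14); WM=−∞
i=2 t=13 v=1: → [12,20),[6,14); WM=−∞
i=3 t=24 v=1: → [24,32),[18,26); WM=24; [0,8) fires=3 [6,14) fires=2 [12,20) fires=1
i=4 t=24 v=9: → [24,32),[18,26); WM=24
i=5 t=16 v=2: DROP (t<24-1); WM=24
i=6 t=25 v=7: → [24,32),[18,26); WM=24
i=7 t=29 v=3: → [24,32); WM=29; [18,26) fires=9
i=8 t=17 v=8: DROP (t<29-1); WM=29
i=9 t=24 v=1: DROP (t<29-1); WM=29
i=10 t=34 v=3: → [30,38); WM=29
i=11 t=34 v=5: → [30,38); WM=34; [24,32) fires=9
i=12 t=38 v=3: → [36,44); WM=34
i=13 t=47 v=6: → [42,50); WM=34

3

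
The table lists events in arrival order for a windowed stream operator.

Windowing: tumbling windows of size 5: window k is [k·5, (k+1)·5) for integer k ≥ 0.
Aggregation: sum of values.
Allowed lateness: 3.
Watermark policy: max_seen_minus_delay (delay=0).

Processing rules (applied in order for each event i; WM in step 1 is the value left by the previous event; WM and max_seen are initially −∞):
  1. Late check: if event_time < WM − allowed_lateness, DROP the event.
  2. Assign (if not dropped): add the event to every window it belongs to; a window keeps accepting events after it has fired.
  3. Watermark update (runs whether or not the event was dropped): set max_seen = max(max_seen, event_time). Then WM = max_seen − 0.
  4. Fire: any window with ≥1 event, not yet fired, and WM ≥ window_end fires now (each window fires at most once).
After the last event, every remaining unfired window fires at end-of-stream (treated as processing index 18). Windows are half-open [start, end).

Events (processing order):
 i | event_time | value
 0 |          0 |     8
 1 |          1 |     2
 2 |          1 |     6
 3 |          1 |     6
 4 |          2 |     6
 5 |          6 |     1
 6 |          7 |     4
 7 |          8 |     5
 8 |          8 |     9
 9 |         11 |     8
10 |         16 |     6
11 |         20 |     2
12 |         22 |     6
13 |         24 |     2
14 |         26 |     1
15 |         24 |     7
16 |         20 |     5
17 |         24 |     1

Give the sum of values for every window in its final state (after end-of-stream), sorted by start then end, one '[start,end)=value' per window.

[0,5)=28 [5,10)=19 [10,15)=8 [15,20)=6 [20,25)=18 [25,30)=1

i=0 t=0 v=8: → [0,5); WM=0
i=1 t=1 v=2: → [0,5); WM=1
i=2 t=1 v=6: → [0,5); WM=1
i=3 t=1 v=6: → [0,5); WM=1
i=4 t=2 v=6: → [0,5); WM=2
i=5 t=6 v=1: → [5,10); WM=6; [0,5) fires=28
i=6 t=7 v=4: → [5,10); WM=7
i=7 t=8 v=5: → [5,10); WM=8
i=8 t=8 v=9: → [5,10); WM=8
i=9 t=11 v=8: → [10,15); WM=11; [5,10) fires=19
i=10 t=16 v=6: → [15,20); WM=16; [10,15) fires=8
i=11 t=20 v=2: → [20,25); WM=20; [15,20) fires=6
i=12 t=22 v=6: → [20,25); WM=22
i=13 t=24 v=2: → [20,25); WM=24
i=14 t=26 v=1: → [25,30); WM=26; [20,25) fires=10
i=15 t=24 v=7: → [20,25); WM=26
i=16 t=20 v=5: DROP (t<26-3); WM=26
i=17 t=24 v=1: → [20,25); WM=26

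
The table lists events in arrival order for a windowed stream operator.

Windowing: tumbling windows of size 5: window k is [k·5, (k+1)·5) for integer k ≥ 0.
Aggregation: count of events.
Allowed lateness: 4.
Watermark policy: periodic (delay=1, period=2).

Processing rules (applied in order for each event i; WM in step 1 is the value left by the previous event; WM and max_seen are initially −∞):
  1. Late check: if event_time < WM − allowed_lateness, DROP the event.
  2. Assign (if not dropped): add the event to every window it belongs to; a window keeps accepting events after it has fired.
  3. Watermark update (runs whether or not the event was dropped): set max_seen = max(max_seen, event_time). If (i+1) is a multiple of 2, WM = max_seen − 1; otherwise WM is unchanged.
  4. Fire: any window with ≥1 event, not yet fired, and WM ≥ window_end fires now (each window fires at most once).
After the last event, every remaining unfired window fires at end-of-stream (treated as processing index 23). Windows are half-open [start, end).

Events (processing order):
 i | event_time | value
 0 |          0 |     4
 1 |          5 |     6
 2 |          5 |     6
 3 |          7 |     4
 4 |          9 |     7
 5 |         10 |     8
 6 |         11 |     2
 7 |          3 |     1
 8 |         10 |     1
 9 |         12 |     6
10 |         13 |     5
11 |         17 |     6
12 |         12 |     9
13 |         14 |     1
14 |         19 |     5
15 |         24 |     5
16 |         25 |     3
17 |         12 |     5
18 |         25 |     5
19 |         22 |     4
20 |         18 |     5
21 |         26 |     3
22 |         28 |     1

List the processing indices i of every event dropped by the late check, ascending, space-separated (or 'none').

7 17 20

i=0 t=0 v=4: → [0,5); WM=−∞
i=1 t=5 v=6: → [5,10); WM=4
i=2 t=5 v=6: → [5,10); WM=4
i=3 t=7 v=4: → [5,10); WM=6; [0,5) fires=1
i=4 t=9 v=7: → [5,10); WM=6
i=5 t=10 v=8: → [10,15); WM=9
i=6 t=11 v=2: → [10,15); WM=9
i=7 t=3 v=1: DROP (t<9-4); WM=10; [5,10) fires=4
i=8 t=10 v=1: → [10,15); WM=10
i=9 t=12 v=6: → [10,15); WM=11
i=10 t=13 v=5: → [10,15); WM=11
i=11 t=17 v=6: → [15,20); WM=16; [10,15) fires=5
i=12 t=12 v=9: → [10,15); WM=16
i=13 t=14 v=1: → [10,15); WM=16
i=14 t=19 v=5: → [15,20); WM=16
i=15 t=24 v=5: → [20,25); WM=23; [15,20) fires=2
i=16 t=25 v=3: → [25,30); WM=23
i=17 t=12 v=5: DROP (t<23-4); WM=24
i=18 t=25 v=5: → [25,30); WM=24
i=19 t=22 v=4: → [20,25); WM=24
i=20 t=18 v=5: DROP (t<24-4); WM=24
i=21 t=26 v=3: → [25,30); WM=25; [20,25) fires=2
i=22 t=28 v=1: → [25,30); WM=25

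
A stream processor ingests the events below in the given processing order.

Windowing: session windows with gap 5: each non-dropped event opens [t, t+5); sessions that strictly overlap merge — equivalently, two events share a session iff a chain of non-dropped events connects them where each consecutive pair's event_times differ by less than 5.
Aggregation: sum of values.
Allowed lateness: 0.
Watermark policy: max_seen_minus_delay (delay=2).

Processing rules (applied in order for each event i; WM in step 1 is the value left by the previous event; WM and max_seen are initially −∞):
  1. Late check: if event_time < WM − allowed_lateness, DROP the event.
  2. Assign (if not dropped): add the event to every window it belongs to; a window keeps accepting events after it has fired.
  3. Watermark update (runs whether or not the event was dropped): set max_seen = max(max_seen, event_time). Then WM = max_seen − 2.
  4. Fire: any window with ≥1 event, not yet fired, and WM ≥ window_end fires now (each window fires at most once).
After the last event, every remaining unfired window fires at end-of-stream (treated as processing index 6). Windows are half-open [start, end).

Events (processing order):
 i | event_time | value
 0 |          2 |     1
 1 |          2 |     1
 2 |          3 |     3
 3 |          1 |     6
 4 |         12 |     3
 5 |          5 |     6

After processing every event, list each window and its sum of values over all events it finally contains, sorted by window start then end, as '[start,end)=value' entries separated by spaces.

[1,8)=11 [12,17)=3

i=0 t=2 v=1: → [2,7); WM=0
i=1 t=2 v=1: → [2,7); WM=0
i=2 t=3 v=3: → [2,8); WM=1
i=3 t=1 v=6: → [1,8); WM=1
i=4 t=12 v=3: → [12,17); WM=10
i=5 t=5 v=6: DROP (t<10-0); WM=10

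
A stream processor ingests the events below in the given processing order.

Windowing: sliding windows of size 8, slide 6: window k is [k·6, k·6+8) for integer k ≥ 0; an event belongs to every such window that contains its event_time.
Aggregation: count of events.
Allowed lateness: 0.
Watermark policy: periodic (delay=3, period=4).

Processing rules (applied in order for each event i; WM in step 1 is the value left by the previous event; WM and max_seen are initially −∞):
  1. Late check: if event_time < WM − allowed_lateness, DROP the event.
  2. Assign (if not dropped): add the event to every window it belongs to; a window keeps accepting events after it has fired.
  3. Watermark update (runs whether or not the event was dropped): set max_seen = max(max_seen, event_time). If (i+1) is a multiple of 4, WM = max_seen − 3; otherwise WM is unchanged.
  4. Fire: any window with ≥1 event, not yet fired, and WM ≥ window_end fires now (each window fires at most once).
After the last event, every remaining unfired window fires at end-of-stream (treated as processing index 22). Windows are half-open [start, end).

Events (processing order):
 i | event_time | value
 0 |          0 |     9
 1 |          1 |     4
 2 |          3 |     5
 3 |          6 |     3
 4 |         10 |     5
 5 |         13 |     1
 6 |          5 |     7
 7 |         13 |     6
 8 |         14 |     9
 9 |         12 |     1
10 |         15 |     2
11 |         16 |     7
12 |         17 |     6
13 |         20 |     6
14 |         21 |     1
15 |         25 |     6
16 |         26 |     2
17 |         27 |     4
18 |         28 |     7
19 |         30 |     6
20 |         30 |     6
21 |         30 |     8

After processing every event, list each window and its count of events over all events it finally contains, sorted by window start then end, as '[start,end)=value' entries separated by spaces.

[0,8)=5 [6,14)=5 [12,20)=7 [18,26)=3 [24,32)=7 [30,38)=3

i=0 t=0 v=9: → [0,8); WM=−∞
i=1 t=1 v=4: → [0,8); WM=−∞
i=2 t=3 v=5: → [0,8); WM=−∞
i=3 t=6 v=3: → [6,14),[0,8); WM=3
i=4 t=10 v=5: → [6,14); WM=3
i=5 t=13 v=1: → [12,20),[6,14); WM=3
i=6 t=5 v=7: → [0,8); WM=3
i=7 t=13 v=6: → [12,20),[6,14); WM=10; [0,8) fires=5
i=8 t=14 v=9: → [12,20); WM=10
i=9 t=12 v=1: → [12,20),[6,14); WM=10
i=10 t=15 v=2: → [12,20); WM=10
i=11 t=16 v=7: → [12,20); WM=13
i=12 t=17 v=6: → [12,20); WM=13
i=13 t=20 v=6: → [18,26); WM=13
i=14 t=21 v=1: → [18,26); WM=13
i=15 t=25 v=6: → [24,32),[18,26); WM=22; [6,14) fires=5 [12,20) fires=7
i=16 t=26 v=2: → [24,32); WM=22
i=17 t=27 v=4: → [24,32); WM=22
i=18 t=28 v=7: → [24,32); WM=22
i=19 t=30 v=6: → [30,38),[24,32); WM=27; [18,26) fires=3
i=20 t=30 v=6: → [30,38),[24,32); WM=27
i=21 t=30 v=8: → [30,38),[24,32); WM=27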